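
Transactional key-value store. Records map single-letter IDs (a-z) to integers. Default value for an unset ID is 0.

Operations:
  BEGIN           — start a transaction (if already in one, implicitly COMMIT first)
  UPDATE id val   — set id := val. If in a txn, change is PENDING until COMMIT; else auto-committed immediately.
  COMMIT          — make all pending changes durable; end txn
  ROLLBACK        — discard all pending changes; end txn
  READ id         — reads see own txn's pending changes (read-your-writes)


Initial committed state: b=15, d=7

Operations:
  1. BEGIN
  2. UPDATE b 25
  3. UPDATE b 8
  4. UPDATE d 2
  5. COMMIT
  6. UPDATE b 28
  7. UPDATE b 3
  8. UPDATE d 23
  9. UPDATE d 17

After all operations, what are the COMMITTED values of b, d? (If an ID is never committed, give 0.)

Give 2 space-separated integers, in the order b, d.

Answer: 3 17

Derivation:
Initial committed: {b=15, d=7}
Op 1: BEGIN: in_txn=True, pending={}
Op 2: UPDATE b=25 (pending; pending now {b=25})
Op 3: UPDATE b=8 (pending; pending now {b=8})
Op 4: UPDATE d=2 (pending; pending now {b=8, d=2})
Op 5: COMMIT: merged ['b', 'd'] into committed; committed now {b=8, d=2}
Op 6: UPDATE b=28 (auto-commit; committed b=28)
Op 7: UPDATE b=3 (auto-commit; committed b=3)
Op 8: UPDATE d=23 (auto-commit; committed d=23)
Op 9: UPDATE d=17 (auto-commit; committed d=17)
Final committed: {b=3, d=17}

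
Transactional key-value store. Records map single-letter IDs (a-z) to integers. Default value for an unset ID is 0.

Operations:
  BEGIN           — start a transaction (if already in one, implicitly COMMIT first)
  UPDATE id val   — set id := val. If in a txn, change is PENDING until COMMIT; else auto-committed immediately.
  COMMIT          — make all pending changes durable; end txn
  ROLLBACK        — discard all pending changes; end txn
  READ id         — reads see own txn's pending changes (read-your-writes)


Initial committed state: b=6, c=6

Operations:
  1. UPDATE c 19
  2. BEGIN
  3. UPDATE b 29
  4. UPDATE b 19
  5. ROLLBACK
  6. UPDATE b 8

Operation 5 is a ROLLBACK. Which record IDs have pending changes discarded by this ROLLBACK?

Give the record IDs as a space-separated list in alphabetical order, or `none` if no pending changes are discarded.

Answer: b

Derivation:
Initial committed: {b=6, c=6}
Op 1: UPDATE c=19 (auto-commit; committed c=19)
Op 2: BEGIN: in_txn=True, pending={}
Op 3: UPDATE b=29 (pending; pending now {b=29})
Op 4: UPDATE b=19 (pending; pending now {b=19})
Op 5: ROLLBACK: discarded pending ['b']; in_txn=False
Op 6: UPDATE b=8 (auto-commit; committed b=8)
ROLLBACK at op 5 discards: ['b']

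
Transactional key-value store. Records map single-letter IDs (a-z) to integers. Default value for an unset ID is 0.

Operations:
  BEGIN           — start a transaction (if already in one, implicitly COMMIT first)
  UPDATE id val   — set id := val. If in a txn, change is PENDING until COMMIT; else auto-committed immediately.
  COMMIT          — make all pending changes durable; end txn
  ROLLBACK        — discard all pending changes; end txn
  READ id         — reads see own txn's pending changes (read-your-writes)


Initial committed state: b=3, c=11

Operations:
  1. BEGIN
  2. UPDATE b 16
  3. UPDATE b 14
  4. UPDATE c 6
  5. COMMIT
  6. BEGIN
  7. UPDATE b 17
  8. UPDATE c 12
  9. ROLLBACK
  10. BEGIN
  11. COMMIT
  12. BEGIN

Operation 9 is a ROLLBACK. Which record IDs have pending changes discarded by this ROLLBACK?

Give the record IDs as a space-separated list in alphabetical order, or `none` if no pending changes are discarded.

Answer: b c

Derivation:
Initial committed: {b=3, c=11}
Op 1: BEGIN: in_txn=True, pending={}
Op 2: UPDATE b=16 (pending; pending now {b=16})
Op 3: UPDATE b=14 (pending; pending now {b=14})
Op 4: UPDATE c=6 (pending; pending now {b=14, c=6})
Op 5: COMMIT: merged ['b', 'c'] into committed; committed now {b=14, c=6}
Op 6: BEGIN: in_txn=True, pending={}
Op 7: UPDATE b=17 (pending; pending now {b=17})
Op 8: UPDATE c=12 (pending; pending now {b=17, c=12})
Op 9: ROLLBACK: discarded pending ['b', 'c']; in_txn=False
Op 10: BEGIN: in_txn=True, pending={}
Op 11: COMMIT: merged [] into committed; committed now {b=14, c=6}
Op 12: BEGIN: in_txn=True, pending={}
ROLLBACK at op 9 discards: ['b', 'c']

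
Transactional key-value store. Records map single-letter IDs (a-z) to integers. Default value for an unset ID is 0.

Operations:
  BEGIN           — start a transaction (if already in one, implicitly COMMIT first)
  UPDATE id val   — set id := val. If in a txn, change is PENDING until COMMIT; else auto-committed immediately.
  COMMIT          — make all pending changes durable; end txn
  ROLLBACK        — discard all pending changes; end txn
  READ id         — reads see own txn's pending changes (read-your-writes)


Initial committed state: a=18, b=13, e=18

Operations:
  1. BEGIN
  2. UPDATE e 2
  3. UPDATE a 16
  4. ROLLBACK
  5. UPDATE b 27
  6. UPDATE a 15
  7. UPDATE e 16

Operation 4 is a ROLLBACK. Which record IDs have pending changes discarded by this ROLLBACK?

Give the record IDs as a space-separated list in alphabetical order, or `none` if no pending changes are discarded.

Initial committed: {a=18, b=13, e=18}
Op 1: BEGIN: in_txn=True, pending={}
Op 2: UPDATE e=2 (pending; pending now {e=2})
Op 3: UPDATE a=16 (pending; pending now {a=16, e=2})
Op 4: ROLLBACK: discarded pending ['a', 'e']; in_txn=False
Op 5: UPDATE b=27 (auto-commit; committed b=27)
Op 6: UPDATE a=15 (auto-commit; committed a=15)
Op 7: UPDATE e=16 (auto-commit; committed e=16)
ROLLBACK at op 4 discards: ['a', 'e']

Answer: a e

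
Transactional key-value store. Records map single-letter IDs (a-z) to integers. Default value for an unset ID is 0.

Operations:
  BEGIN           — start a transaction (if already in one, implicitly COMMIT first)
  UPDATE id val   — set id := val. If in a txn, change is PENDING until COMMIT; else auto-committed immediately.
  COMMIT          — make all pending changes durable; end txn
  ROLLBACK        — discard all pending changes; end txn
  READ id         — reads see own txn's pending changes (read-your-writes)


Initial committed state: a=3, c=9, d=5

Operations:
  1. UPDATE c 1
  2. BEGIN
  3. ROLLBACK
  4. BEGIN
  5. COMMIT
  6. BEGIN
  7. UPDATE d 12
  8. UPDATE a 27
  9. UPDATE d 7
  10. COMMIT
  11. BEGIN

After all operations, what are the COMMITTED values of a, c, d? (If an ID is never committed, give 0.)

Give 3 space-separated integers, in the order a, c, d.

Answer: 27 1 7

Derivation:
Initial committed: {a=3, c=9, d=5}
Op 1: UPDATE c=1 (auto-commit; committed c=1)
Op 2: BEGIN: in_txn=True, pending={}
Op 3: ROLLBACK: discarded pending []; in_txn=False
Op 4: BEGIN: in_txn=True, pending={}
Op 5: COMMIT: merged [] into committed; committed now {a=3, c=1, d=5}
Op 6: BEGIN: in_txn=True, pending={}
Op 7: UPDATE d=12 (pending; pending now {d=12})
Op 8: UPDATE a=27 (pending; pending now {a=27, d=12})
Op 9: UPDATE d=7 (pending; pending now {a=27, d=7})
Op 10: COMMIT: merged ['a', 'd'] into committed; committed now {a=27, c=1, d=7}
Op 11: BEGIN: in_txn=True, pending={}
Final committed: {a=27, c=1, d=7}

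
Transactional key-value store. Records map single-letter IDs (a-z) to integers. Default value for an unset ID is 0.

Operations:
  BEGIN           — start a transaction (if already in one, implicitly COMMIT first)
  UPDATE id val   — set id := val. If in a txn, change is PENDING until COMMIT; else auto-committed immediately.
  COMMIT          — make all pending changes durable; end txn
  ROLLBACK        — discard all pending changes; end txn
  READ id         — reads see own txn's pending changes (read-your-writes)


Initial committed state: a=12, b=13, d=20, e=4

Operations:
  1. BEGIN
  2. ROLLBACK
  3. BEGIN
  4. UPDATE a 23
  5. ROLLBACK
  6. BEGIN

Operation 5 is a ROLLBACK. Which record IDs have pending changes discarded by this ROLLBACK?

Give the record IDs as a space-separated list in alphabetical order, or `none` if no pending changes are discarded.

Answer: a

Derivation:
Initial committed: {a=12, b=13, d=20, e=4}
Op 1: BEGIN: in_txn=True, pending={}
Op 2: ROLLBACK: discarded pending []; in_txn=False
Op 3: BEGIN: in_txn=True, pending={}
Op 4: UPDATE a=23 (pending; pending now {a=23})
Op 5: ROLLBACK: discarded pending ['a']; in_txn=False
Op 6: BEGIN: in_txn=True, pending={}
ROLLBACK at op 5 discards: ['a']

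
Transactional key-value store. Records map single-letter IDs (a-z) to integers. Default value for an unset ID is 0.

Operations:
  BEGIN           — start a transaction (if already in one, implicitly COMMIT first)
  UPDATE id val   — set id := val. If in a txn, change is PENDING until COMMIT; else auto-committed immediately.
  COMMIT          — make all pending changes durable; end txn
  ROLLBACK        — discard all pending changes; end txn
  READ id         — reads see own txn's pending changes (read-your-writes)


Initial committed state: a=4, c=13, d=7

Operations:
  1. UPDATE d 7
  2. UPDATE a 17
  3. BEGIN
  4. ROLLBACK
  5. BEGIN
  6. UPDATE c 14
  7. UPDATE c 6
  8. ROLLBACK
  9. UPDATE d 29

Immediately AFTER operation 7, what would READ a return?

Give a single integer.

Answer: 17

Derivation:
Initial committed: {a=4, c=13, d=7}
Op 1: UPDATE d=7 (auto-commit; committed d=7)
Op 2: UPDATE a=17 (auto-commit; committed a=17)
Op 3: BEGIN: in_txn=True, pending={}
Op 4: ROLLBACK: discarded pending []; in_txn=False
Op 5: BEGIN: in_txn=True, pending={}
Op 6: UPDATE c=14 (pending; pending now {c=14})
Op 7: UPDATE c=6 (pending; pending now {c=6})
After op 7: visible(a) = 17 (pending={c=6}, committed={a=17, c=13, d=7})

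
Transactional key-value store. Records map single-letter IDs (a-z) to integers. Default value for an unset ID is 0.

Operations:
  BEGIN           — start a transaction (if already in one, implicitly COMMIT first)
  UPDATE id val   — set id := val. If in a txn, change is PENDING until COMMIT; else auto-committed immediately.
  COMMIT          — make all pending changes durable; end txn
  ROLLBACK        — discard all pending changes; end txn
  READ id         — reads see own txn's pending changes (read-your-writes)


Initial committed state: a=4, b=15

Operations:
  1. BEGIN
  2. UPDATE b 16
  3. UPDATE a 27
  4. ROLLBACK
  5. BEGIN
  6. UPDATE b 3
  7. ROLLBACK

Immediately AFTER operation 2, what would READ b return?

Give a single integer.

Answer: 16

Derivation:
Initial committed: {a=4, b=15}
Op 1: BEGIN: in_txn=True, pending={}
Op 2: UPDATE b=16 (pending; pending now {b=16})
After op 2: visible(b) = 16 (pending={b=16}, committed={a=4, b=15})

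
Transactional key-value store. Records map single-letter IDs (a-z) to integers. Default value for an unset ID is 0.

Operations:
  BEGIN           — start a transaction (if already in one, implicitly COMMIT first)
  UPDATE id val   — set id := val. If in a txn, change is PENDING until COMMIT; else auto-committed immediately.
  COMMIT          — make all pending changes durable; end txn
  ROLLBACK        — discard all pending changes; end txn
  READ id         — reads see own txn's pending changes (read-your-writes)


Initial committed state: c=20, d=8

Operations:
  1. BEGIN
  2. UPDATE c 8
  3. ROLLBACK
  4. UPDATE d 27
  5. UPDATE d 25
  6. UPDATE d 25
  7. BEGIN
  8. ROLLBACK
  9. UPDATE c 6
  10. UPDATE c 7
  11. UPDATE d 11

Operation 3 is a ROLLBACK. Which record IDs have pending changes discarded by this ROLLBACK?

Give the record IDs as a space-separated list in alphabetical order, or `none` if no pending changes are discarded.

Answer: c

Derivation:
Initial committed: {c=20, d=8}
Op 1: BEGIN: in_txn=True, pending={}
Op 2: UPDATE c=8 (pending; pending now {c=8})
Op 3: ROLLBACK: discarded pending ['c']; in_txn=False
Op 4: UPDATE d=27 (auto-commit; committed d=27)
Op 5: UPDATE d=25 (auto-commit; committed d=25)
Op 6: UPDATE d=25 (auto-commit; committed d=25)
Op 7: BEGIN: in_txn=True, pending={}
Op 8: ROLLBACK: discarded pending []; in_txn=False
Op 9: UPDATE c=6 (auto-commit; committed c=6)
Op 10: UPDATE c=7 (auto-commit; committed c=7)
Op 11: UPDATE d=11 (auto-commit; committed d=11)
ROLLBACK at op 3 discards: ['c']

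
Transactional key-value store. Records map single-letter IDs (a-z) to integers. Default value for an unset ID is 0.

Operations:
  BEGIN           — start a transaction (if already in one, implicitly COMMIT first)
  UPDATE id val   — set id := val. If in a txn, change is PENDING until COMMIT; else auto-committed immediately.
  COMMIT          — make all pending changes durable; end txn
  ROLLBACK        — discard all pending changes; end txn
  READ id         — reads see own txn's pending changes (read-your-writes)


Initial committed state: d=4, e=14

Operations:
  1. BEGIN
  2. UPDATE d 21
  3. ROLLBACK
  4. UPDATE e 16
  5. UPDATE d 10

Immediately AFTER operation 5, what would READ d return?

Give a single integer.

Answer: 10

Derivation:
Initial committed: {d=4, e=14}
Op 1: BEGIN: in_txn=True, pending={}
Op 2: UPDATE d=21 (pending; pending now {d=21})
Op 3: ROLLBACK: discarded pending ['d']; in_txn=False
Op 4: UPDATE e=16 (auto-commit; committed e=16)
Op 5: UPDATE d=10 (auto-commit; committed d=10)
After op 5: visible(d) = 10 (pending={}, committed={d=10, e=16})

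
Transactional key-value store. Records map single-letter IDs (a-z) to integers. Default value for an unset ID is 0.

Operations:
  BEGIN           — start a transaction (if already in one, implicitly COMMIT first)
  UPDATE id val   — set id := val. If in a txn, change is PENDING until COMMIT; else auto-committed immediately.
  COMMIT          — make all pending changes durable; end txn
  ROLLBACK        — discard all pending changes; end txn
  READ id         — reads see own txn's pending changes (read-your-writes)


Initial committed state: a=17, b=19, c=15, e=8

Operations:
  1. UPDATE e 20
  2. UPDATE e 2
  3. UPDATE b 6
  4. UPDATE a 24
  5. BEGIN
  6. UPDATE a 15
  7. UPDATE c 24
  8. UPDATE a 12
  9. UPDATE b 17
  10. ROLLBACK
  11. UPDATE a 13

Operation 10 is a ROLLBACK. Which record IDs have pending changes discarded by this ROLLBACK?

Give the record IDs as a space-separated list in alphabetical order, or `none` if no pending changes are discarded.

Answer: a b c

Derivation:
Initial committed: {a=17, b=19, c=15, e=8}
Op 1: UPDATE e=20 (auto-commit; committed e=20)
Op 2: UPDATE e=2 (auto-commit; committed e=2)
Op 3: UPDATE b=6 (auto-commit; committed b=6)
Op 4: UPDATE a=24 (auto-commit; committed a=24)
Op 5: BEGIN: in_txn=True, pending={}
Op 6: UPDATE a=15 (pending; pending now {a=15})
Op 7: UPDATE c=24 (pending; pending now {a=15, c=24})
Op 8: UPDATE a=12 (pending; pending now {a=12, c=24})
Op 9: UPDATE b=17 (pending; pending now {a=12, b=17, c=24})
Op 10: ROLLBACK: discarded pending ['a', 'b', 'c']; in_txn=False
Op 11: UPDATE a=13 (auto-commit; committed a=13)
ROLLBACK at op 10 discards: ['a', 'b', 'c']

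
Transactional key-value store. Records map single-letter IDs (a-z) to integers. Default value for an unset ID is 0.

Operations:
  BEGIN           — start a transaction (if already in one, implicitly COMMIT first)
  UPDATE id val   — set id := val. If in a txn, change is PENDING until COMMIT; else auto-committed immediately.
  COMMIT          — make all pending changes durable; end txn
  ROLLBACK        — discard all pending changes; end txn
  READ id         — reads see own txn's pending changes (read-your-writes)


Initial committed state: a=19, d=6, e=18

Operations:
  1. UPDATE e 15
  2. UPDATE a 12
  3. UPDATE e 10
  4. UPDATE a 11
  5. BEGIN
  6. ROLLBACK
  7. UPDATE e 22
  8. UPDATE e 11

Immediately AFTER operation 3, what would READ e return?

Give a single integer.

Answer: 10

Derivation:
Initial committed: {a=19, d=6, e=18}
Op 1: UPDATE e=15 (auto-commit; committed e=15)
Op 2: UPDATE a=12 (auto-commit; committed a=12)
Op 3: UPDATE e=10 (auto-commit; committed e=10)
After op 3: visible(e) = 10 (pending={}, committed={a=12, d=6, e=10})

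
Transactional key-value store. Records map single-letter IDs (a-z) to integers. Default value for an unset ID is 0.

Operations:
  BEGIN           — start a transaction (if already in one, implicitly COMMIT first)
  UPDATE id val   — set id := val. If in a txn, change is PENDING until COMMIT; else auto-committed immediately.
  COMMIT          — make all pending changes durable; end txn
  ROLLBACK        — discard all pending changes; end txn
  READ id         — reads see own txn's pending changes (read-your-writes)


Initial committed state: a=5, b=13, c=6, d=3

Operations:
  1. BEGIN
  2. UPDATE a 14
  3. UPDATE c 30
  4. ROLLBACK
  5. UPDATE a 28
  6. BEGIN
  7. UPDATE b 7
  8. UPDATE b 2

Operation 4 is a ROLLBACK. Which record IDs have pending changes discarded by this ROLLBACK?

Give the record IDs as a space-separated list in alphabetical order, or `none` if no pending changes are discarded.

Answer: a c

Derivation:
Initial committed: {a=5, b=13, c=6, d=3}
Op 1: BEGIN: in_txn=True, pending={}
Op 2: UPDATE a=14 (pending; pending now {a=14})
Op 3: UPDATE c=30 (pending; pending now {a=14, c=30})
Op 4: ROLLBACK: discarded pending ['a', 'c']; in_txn=False
Op 5: UPDATE a=28 (auto-commit; committed a=28)
Op 6: BEGIN: in_txn=True, pending={}
Op 7: UPDATE b=7 (pending; pending now {b=7})
Op 8: UPDATE b=2 (pending; pending now {b=2})
ROLLBACK at op 4 discards: ['a', 'c']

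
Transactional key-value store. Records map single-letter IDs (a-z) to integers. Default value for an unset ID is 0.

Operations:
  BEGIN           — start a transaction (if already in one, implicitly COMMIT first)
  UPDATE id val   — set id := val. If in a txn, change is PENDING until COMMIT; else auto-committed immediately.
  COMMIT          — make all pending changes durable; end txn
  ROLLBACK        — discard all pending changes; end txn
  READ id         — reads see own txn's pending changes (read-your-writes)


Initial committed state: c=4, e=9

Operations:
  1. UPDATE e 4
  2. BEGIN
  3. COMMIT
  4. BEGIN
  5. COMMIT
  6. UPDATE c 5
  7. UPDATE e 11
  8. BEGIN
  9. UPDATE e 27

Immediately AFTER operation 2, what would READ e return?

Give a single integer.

Initial committed: {c=4, e=9}
Op 1: UPDATE e=4 (auto-commit; committed e=4)
Op 2: BEGIN: in_txn=True, pending={}
After op 2: visible(e) = 4 (pending={}, committed={c=4, e=4})

Answer: 4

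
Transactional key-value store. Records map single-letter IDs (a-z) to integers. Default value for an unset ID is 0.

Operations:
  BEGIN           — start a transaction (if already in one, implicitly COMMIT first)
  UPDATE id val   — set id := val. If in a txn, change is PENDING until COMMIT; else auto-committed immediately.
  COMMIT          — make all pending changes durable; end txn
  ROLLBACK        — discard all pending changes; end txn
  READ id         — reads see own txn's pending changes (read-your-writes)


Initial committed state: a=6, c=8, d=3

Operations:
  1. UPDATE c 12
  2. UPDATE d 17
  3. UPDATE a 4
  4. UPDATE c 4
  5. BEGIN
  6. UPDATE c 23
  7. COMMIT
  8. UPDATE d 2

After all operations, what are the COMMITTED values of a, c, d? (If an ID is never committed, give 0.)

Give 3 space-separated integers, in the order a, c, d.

Initial committed: {a=6, c=8, d=3}
Op 1: UPDATE c=12 (auto-commit; committed c=12)
Op 2: UPDATE d=17 (auto-commit; committed d=17)
Op 3: UPDATE a=4 (auto-commit; committed a=4)
Op 4: UPDATE c=4 (auto-commit; committed c=4)
Op 5: BEGIN: in_txn=True, pending={}
Op 6: UPDATE c=23 (pending; pending now {c=23})
Op 7: COMMIT: merged ['c'] into committed; committed now {a=4, c=23, d=17}
Op 8: UPDATE d=2 (auto-commit; committed d=2)
Final committed: {a=4, c=23, d=2}

Answer: 4 23 2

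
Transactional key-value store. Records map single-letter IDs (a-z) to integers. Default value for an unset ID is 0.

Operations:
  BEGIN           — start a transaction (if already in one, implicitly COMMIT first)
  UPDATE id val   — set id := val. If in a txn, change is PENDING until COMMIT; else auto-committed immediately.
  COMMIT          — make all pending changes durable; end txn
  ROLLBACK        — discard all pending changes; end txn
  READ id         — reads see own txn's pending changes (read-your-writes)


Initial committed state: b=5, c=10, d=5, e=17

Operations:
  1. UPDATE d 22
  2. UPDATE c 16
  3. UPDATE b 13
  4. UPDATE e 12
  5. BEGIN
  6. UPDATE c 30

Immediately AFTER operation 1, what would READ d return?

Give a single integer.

Initial committed: {b=5, c=10, d=5, e=17}
Op 1: UPDATE d=22 (auto-commit; committed d=22)
After op 1: visible(d) = 22 (pending={}, committed={b=5, c=10, d=22, e=17})

Answer: 22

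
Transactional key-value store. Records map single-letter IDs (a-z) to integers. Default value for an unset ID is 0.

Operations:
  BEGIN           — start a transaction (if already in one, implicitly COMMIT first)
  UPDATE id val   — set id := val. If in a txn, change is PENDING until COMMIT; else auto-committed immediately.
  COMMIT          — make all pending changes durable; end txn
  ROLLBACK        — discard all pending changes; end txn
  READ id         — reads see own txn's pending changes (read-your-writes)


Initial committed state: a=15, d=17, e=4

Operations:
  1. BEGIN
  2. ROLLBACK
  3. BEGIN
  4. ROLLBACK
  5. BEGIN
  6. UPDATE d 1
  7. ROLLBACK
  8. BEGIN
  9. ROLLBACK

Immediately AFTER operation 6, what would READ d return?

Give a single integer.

Initial committed: {a=15, d=17, e=4}
Op 1: BEGIN: in_txn=True, pending={}
Op 2: ROLLBACK: discarded pending []; in_txn=False
Op 3: BEGIN: in_txn=True, pending={}
Op 4: ROLLBACK: discarded pending []; in_txn=False
Op 5: BEGIN: in_txn=True, pending={}
Op 6: UPDATE d=1 (pending; pending now {d=1})
After op 6: visible(d) = 1 (pending={d=1}, committed={a=15, d=17, e=4})

Answer: 1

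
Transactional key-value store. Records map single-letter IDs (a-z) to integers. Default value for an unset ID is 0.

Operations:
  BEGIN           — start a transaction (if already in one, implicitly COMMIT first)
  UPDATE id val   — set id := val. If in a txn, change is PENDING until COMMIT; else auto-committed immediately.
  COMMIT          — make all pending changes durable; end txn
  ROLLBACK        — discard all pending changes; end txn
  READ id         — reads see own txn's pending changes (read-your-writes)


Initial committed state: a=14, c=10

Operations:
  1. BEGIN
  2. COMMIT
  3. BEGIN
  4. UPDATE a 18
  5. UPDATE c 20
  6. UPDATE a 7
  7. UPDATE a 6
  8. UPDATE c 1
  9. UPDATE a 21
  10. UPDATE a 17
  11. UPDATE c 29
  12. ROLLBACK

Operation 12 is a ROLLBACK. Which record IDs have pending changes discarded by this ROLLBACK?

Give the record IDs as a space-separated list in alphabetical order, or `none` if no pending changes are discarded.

Answer: a c

Derivation:
Initial committed: {a=14, c=10}
Op 1: BEGIN: in_txn=True, pending={}
Op 2: COMMIT: merged [] into committed; committed now {a=14, c=10}
Op 3: BEGIN: in_txn=True, pending={}
Op 4: UPDATE a=18 (pending; pending now {a=18})
Op 5: UPDATE c=20 (pending; pending now {a=18, c=20})
Op 6: UPDATE a=7 (pending; pending now {a=7, c=20})
Op 7: UPDATE a=6 (pending; pending now {a=6, c=20})
Op 8: UPDATE c=1 (pending; pending now {a=6, c=1})
Op 9: UPDATE a=21 (pending; pending now {a=21, c=1})
Op 10: UPDATE a=17 (pending; pending now {a=17, c=1})
Op 11: UPDATE c=29 (pending; pending now {a=17, c=29})
Op 12: ROLLBACK: discarded pending ['a', 'c']; in_txn=False
ROLLBACK at op 12 discards: ['a', 'c']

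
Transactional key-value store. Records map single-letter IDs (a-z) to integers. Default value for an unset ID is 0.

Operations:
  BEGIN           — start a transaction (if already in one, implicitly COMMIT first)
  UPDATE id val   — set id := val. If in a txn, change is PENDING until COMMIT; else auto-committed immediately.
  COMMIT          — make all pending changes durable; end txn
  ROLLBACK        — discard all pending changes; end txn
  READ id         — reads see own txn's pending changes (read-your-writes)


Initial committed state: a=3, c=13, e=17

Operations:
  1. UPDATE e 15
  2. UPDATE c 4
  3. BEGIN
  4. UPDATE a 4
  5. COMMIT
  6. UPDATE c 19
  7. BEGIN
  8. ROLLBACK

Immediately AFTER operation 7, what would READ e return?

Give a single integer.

Answer: 15

Derivation:
Initial committed: {a=3, c=13, e=17}
Op 1: UPDATE e=15 (auto-commit; committed e=15)
Op 2: UPDATE c=4 (auto-commit; committed c=4)
Op 3: BEGIN: in_txn=True, pending={}
Op 4: UPDATE a=4 (pending; pending now {a=4})
Op 5: COMMIT: merged ['a'] into committed; committed now {a=4, c=4, e=15}
Op 6: UPDATE c=19 (auto-commit; committed c=19)
Op 7: BEGIN: in_txn=True, pending={}
After op 7: visible(e) = 15 (pending={}, committed={a=4, c=19, e=15})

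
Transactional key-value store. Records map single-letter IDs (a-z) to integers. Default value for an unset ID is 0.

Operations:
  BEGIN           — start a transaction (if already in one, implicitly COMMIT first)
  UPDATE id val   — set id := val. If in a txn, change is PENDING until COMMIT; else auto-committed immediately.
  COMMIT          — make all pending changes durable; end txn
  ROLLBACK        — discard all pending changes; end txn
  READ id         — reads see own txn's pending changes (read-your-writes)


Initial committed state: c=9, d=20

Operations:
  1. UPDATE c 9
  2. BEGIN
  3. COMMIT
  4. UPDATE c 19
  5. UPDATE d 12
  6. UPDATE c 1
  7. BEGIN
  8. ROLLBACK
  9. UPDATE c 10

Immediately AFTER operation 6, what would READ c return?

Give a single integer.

Answer: 1

Derivation:
Initial committed: {c=9, d=20}
Op 1: UPDATE c=9 (auto-commit; committed c=9)
Op 2: BEGIN: in_txn=True, pending={}
Op 3: COMMIT: merged [] into committed; committed now {c=9, d=20}
Op 4: UPDATE c=19 (auto-commit; committed c=19)
Op 5: UPDATE d=12 (auto-commit; committed d=12)
Op 6: UPDATE c=1 (auto-commit; committed c=1)
After op 6: visible(c) = 1 (pending={}, committed={c=1, d=12})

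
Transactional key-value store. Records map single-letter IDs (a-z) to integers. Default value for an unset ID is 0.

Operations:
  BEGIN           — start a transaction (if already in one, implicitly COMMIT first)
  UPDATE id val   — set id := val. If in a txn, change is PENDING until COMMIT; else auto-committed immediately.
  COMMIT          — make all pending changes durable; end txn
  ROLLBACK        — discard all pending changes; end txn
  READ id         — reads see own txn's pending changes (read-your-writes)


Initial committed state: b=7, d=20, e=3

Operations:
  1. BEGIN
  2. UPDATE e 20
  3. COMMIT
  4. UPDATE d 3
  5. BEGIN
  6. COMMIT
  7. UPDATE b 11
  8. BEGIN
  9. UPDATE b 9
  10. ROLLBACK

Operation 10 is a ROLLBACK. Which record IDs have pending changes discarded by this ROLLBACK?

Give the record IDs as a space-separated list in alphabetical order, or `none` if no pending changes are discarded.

Initial committed: {b=7, d=20, e=3}
Op 1: BEGIN: in_txn=True, pending={}
Op 2: UPDATE e=20 (pending; pending now {e=20})
Op 3: COMMIT: merged ['e'] into committed; committed now {b=7, d=20, e=20}
Op 4: UPDATE d=3 (auto-commit; committed d=3)
Op 5: BEGIN: in_txn=True, pending={}
Op 6: COMMIT: merged [] into committed; committed now {b=7, d=3, e=20}
Op 7: UPDATE b=11 (auto-commit; committed b=11)
Op 8: BEGIN: in_txn=True, pending={}
Op 9: UPDATE b=9 (pending; pending now {b=9})
Op 10: ROLLBACK: discarded pending ['b']; in_txn=False
ROLLBACK at op 10 discards: ['b']

Answer: b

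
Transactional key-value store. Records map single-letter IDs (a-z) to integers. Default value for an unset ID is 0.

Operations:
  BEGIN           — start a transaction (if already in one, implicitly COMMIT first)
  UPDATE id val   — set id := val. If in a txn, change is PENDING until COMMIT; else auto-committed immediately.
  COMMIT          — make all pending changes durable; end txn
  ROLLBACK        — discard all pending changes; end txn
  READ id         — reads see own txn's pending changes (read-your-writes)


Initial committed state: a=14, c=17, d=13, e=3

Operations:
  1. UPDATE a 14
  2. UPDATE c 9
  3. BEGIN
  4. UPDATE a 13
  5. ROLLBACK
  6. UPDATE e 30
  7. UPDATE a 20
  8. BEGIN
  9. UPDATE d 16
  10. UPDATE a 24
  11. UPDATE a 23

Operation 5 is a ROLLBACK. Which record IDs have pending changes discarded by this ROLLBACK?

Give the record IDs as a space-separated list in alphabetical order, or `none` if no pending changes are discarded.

Answer: a

Derivation:
Initial committed: {a=14, c=17, d=13, e=3}
Op 1: UPDATE a=14 (auto-commit; committed a=14)
Op 2: UPDATE c=9 (auto-commit; committed c=9)
Op 3: BEGIN: in_txn=True, pending={}
Op 4: UPDATE a=13 (pending; pending now {a=13})
Op 5: ROLLBACK: discarded pending ['a']; in_txn=False
Op 6: UPDATE e=30 (auto-commit; committed e=30)
Op 7: UPDATE a=20 (auto-commit; committed a=20)
Op 8: BEGIN: in_txn=True, pending={}
Op 9: UPDATE d=16 (pending; pending now {d=16})
Op 10: UPDATE a=24 (pending; pending now {a=24, d=16})
Op 11: UPDATE a=23 (pending; pending now {a=23, d=16})
ROLLBACK at op 5 discards: ['a']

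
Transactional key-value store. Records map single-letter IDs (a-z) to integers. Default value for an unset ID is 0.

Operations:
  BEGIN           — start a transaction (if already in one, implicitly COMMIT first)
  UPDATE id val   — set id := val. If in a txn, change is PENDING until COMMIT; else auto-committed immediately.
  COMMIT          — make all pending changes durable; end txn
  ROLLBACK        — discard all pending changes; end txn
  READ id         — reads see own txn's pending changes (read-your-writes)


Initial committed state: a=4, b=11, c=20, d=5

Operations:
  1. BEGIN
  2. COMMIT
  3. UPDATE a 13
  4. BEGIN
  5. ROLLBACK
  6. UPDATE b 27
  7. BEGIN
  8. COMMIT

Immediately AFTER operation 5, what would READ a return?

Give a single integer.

Answer: 13

Derivation:
Initial committed: {a=4, b=11, c=20, d=5}
Op 1: BEGIN: in_txn=True, pending={}
Op 2: COMMIT: merged [] into committed; committed now {a=4, b=11, c=20, d=5}
Op 3: UPDATE a=13 (auto-commit; committed a=13)
Op 4: BEGIN: in_txn=True, pending={}
Op 5: ROLLBACK: discarded pending []; in_txn=False
After op 5: visible(a) = 13 (pending={}, committed={a=13, b=11, c=20, d=5})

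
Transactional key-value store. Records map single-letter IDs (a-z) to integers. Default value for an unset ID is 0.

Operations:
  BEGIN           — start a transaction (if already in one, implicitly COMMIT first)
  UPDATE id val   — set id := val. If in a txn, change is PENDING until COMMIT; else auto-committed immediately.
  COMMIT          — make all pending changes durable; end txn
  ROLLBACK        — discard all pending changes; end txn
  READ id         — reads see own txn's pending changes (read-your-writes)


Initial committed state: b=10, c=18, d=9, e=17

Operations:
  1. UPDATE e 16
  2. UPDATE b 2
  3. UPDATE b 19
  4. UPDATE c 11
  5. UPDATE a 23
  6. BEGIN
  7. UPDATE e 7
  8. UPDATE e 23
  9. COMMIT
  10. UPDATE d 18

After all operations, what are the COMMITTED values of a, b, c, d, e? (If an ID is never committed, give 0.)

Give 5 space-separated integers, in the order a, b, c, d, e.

Answer: 23 19 11 18 23

Derivation:
Initial committed: {b=10, c=18, d=9, e=17}
Op 1: UPDATE e=16 (auto-commit; committed e=16)
Op 2: UPDATE b=2 (auto-commit; committed b=2)
Op 3: UPDATE b=19 (auto-commit; committed b=19)
Op 4: UPDATE c=11 (auto-commit; committed c=11)
Op 5: UPDATE a=23 (auto-commit; committed a=23)
Op 6: BEGIN: in_txn=True, pending={}
Op 7: UPDATE e=7 (pending; pending now {e=7})
Op 8: UPDATE e=23 (pending; pending now {e=23})
Op 9: COMMIT: merged ['e'] into committed; committed now {a=23, b=19, c=11, d=9, e=23}
Op 10: UPDATE d=18 (auto-commit; committed d=18)
Final committed: {a=23, b=19, c=11, d=18, e=23}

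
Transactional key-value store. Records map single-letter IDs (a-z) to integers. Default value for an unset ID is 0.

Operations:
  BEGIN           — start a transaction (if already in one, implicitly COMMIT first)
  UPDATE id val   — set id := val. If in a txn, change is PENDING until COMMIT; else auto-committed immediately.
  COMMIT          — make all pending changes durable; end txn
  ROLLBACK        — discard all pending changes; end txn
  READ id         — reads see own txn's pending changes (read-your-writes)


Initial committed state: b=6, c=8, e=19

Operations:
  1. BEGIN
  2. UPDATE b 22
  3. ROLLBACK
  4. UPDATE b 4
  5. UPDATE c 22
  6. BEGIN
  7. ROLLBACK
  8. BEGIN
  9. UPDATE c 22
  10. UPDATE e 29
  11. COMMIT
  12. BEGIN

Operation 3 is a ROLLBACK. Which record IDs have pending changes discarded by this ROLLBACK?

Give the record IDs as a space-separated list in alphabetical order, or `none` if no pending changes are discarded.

Initial committed: {b=6, c=8, e=19}
Op 1: BEGIN: in_txn=True, pending={}
Op 2: UPDATE b=22 (pending; pending now {b=22})
Op 3: ROLLBACK: discarded pending ['b']; in_txn=False
Op 4: UPDATE b=4 (auto-commit; committed b=4)
Op 5: UPDATE c=22 (auto-commit; committed c=22)
Op 6: BEGIN: in_txn=True, pending={}
Op 7: ROLLBACK: discarded pending []; in_txn=False
Op 8: BEGIN: in_txn=True, pending={}
Op 9: UPDATE c=22 (pending; pending now {c=22})
Op 10: UPDATE e=29 (pending; pending now {c=22, e=29})
Op 11: COMMIT: merged ['c', 'e'] into committed; committed now {b=4, c=22, e=29}
Op 12: BEGIN: in_txn=True, pending={}
ROLLBACK at op 3 discards: ['b']

Answer: b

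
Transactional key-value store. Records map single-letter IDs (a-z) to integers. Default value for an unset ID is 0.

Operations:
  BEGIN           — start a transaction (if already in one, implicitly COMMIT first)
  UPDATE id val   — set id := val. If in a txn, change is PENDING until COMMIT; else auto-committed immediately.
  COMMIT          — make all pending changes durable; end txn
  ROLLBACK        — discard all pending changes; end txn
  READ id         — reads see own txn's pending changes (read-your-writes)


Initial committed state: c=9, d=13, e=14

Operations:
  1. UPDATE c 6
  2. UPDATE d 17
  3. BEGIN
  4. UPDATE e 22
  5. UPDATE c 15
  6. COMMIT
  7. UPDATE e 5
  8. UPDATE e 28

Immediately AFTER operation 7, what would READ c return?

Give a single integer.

Initial committed: {c=9, d=13, e=14}
Op 1: UPDATE c=6 (auto-commit; committed c=6)
Op 2: UPDATE d=17 (auto-commit; committed d=17)
Op 3: BEGIN: in_txn=True, pending={}
Op 4: UPDATE e=22 (pending; pending now {e=22})
Op 5: UPDATE c=15 (pending; pending now {c=15, e=22})
Op 6: COMMIT: merged ['c', 'e'] into committed; committed now {c=15, d=17, e=22}
Op 7: UPDATE e=5 (auto-commit; committed e=5)
After op 7: visible(c) = 15 (pending={}, committed={c=15, d=17, e=5})

Answer: 15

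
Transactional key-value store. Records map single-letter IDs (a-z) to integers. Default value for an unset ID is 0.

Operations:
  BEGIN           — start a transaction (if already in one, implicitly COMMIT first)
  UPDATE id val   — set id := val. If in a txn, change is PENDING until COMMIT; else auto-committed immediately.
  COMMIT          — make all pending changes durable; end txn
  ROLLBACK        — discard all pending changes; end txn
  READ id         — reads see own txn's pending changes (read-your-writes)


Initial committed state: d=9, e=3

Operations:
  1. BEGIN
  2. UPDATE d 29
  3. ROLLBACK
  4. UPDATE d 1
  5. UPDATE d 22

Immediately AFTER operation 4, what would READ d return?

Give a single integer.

Answer: 1

Derivation:
Initial committed: {d=9, e=3}
Op 1: BEGIN: in_txn=True, pending={}
Op 2: UPDATE d=29 (pending; pending now {d=29})
Op 3: ROLLBACK: discarded pending ['d']; in_txn=False
Op 4: UPDATE d=1 (auto-commit; committed d=1)
After op 4: visible(d) = 1 (pending={}, committed={d=1, e=3})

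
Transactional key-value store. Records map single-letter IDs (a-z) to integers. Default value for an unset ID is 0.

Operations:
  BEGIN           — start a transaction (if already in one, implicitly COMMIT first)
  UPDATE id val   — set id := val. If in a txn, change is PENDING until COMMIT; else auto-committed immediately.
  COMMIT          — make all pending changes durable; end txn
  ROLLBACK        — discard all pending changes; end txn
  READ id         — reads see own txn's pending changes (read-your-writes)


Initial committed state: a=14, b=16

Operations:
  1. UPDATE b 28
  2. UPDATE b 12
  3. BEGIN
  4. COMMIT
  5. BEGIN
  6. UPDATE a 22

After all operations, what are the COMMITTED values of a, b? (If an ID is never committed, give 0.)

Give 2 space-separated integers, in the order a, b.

Answer: 14 12

Derivation:
Initial committed: {a=14, b=16}
Op 1: UPDATE b=28 (auto-commit; committed b=28)
Op 2: UPDATE b=12 (auto-commit; committed b=12)
Op 3: BEGIN: in_txn=True, pending={}
Op 4: COMMIT: merged [] into committed; committed now {a=14, b=12}
Op 5: BEGIN: in_txn=True, pending={}
Op 6: UPDATE a=22 (pending; pending now {a=22})
Final committed: {a=14, b=12}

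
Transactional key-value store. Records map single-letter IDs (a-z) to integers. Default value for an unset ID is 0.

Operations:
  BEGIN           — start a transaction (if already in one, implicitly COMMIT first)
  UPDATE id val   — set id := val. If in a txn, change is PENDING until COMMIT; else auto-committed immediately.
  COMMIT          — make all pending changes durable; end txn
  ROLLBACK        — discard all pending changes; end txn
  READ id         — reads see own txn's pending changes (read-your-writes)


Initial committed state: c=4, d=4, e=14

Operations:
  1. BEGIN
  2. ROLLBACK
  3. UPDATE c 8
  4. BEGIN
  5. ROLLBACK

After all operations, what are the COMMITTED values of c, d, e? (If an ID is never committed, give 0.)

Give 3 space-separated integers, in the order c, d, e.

Initial committed: {c=4, d=4, e=14}
Op 1: BEGIN: in_txn=True, pending={}
Op 2: ROLLBACK: discarded pending []; in_txn=False
Op 3: UPDATE c=8 (auto-commit; committed c=8)
Op 4: BEGIN: in_txn=True, pending={}
Op 5: ROLLBACK: discarded pending []; in_txn=False
Final committed: {c=8, d=4, e=14}

Answer: 8 4 14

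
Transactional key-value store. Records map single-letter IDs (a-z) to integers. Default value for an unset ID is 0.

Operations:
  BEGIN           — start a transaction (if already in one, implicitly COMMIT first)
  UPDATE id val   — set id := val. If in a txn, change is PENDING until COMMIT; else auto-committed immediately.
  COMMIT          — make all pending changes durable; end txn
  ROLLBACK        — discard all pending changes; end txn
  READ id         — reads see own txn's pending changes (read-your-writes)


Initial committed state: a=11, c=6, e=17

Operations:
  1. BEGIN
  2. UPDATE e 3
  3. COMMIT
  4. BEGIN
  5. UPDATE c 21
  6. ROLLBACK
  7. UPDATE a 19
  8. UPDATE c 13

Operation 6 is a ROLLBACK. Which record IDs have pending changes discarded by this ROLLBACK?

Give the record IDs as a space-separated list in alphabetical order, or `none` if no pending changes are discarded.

Answer: c

Derivation:
Initial committed: {a=11, c=6, e=17}
Op 1: BEGIN: in_txn=True, pending={}
Op 2: UPDATE e=3 (pending; pending now {e=3})
Op 3: COMMIT: merged ['e'] into committed; committed now {a=11, c=6, e=3}
Op 4: BEGIN: in_txn=True, pending={}
Op 5: UPDATE c=21 (pending; pending now {c=21})
Op 6: ROLLBACK: discarded pending ['c']; in_txn=False
Op 7: UPDATE a=19 (auto-commit; committed a=19)
Op 8: UPDATE c=13 (auto-commit; committed c=13)
ROLLBACK at op 6 discards: ['c']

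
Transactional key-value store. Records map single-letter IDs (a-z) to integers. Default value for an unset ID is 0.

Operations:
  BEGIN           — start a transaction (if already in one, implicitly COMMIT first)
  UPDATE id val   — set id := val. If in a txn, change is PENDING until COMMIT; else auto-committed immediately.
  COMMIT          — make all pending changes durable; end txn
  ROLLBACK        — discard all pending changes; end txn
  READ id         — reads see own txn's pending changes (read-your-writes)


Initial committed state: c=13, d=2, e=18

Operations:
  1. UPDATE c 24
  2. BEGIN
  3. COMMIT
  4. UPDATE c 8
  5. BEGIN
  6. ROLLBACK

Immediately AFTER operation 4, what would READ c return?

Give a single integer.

Answer: 8

Derivation:
Initial committed: {c=13, d=2, e=18}
Op 1: UPDATE c=24 (auto-commit; committed c=24)
Op 2: BEGIN: in_txn=True, pending={}
Op 3: COMMIT: merged [] into committed; committed now {c=24, d=2, e=18}
Op 4: UPDATE c=8 (auto-commit; committed c=8)
After op 4: visible(c) = 8 (pending={}, committed={c=8, d=2, e=18})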